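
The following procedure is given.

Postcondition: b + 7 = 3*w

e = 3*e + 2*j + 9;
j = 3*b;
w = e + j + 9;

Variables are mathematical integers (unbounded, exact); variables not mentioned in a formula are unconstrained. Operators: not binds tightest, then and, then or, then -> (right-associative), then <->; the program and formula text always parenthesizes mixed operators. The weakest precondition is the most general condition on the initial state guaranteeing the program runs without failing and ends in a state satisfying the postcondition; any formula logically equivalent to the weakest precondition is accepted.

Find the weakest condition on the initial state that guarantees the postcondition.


Working backward. After the program, the postcondition b + 7 = 3*w must hold; in canonical form it is b = 3*w - 7.
Before w := e + j + 9: b = 3*e + 3*j + 20
Before j := 3*b: 8*b + 3*e = -20
Before e := 3*e + 2*j + 9: 8*b + 9*e + 6*j = -47
Answer: WP = 8*b + 9*e + 6*j = -47


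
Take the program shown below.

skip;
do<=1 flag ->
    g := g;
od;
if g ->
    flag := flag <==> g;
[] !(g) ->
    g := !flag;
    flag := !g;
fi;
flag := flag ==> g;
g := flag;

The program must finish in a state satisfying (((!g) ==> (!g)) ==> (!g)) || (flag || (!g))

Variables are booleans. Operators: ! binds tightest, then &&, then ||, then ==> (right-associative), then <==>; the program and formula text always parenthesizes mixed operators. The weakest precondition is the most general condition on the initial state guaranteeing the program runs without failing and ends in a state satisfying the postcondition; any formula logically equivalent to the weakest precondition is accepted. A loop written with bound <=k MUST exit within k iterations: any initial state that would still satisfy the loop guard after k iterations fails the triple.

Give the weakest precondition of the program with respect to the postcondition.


Working backward. After the program, the postcondition (((!g) ==> (!g)) ==> (!g)) || (flag || (!g)) must hold; in canonical form it is (!g) || flag.
Before g := flag: true
Before flag := flag ==> g: true
Then branch requires true; else branch requires true.
Before the if: true
Before the loop (bound <=1), unroll the exhaustion recursion (WP_0 = exit-now case; WP_j = one more guarded iteration, up to j = 1):
  WP_0: !flag
  WP_1: flag ==> (!flag)
So before the loop: flag ==> (!flag)
Before skip: flag ==> (!flag)
Answer: WP = flag ==> (!flag)


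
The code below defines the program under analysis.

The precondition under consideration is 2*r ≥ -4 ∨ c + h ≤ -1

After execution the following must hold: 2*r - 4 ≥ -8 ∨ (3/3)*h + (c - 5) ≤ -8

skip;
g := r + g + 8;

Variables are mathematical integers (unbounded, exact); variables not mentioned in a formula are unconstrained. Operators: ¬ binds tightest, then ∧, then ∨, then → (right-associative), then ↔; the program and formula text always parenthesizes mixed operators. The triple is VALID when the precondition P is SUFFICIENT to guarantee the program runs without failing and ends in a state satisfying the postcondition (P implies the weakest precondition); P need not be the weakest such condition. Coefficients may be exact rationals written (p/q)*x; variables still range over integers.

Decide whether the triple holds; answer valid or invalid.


Working backward. After the program, the postcondition 2*r - 4 ≥ -8 ∨ (3/3)*h + (c - 5) ≤ -8 must hold; in canonical form it is 2*r ≥ -4 ∨ c + h ≤ -3.
Before g := r + g + 8: 2*r ≥ -4 ∨ c + h ≤ -3
Before skip: 2*r ≥ -4 ∨ c + h ≤ -3
The weakest precondition is 2*r ≥ -4 ∨ c + h ≤ -3.
Check whether 2*r ≥ -4 ∨ c + h ≤ -1 implies it.
Countermodel: at the initial state c = -2, h = 0, r = -3, the precondition holds but the weakest precondition fails.
Answer: invalid


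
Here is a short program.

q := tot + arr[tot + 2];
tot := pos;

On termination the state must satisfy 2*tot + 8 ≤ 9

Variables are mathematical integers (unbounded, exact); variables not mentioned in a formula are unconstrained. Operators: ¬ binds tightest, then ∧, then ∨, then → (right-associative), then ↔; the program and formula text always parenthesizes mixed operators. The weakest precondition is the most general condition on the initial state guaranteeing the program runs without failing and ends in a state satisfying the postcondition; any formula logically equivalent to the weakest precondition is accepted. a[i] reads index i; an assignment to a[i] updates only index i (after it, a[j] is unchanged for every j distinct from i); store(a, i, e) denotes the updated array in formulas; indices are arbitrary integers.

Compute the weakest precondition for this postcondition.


Working backward. After the program, the postcondition 2*tot + 8 ≤ 9 must hold; in canonical form it is 2*tot ≤ 1.
Before tot := pos: 2*pos ≤ 1
Before q := tot + arr[tot + 2]: 2*pos ≤ 1
Answer: WP = 2*pos ≤ 1


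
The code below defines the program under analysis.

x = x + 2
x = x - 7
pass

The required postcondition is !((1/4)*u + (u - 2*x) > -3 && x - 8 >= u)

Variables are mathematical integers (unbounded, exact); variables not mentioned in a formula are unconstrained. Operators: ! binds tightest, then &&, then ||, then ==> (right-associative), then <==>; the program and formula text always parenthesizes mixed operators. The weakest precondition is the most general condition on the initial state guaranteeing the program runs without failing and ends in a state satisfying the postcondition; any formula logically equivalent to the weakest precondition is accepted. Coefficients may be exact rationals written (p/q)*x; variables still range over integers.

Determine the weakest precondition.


Working backward. After the program, the postcondition !((1/4)*u + (u - 2*x) > -3 && x - 8 >= u) must hold; in canonical form it is !((5/4)*u > 2*x - 3 && x >= u + 8).
Before skip: !((5/4)*u > 2*x - 3 && x >= u + 8)
Before x := x - 7: !((5/4)*u > 2*x - 17 && x >= u + 15)
Before x := x + 2: !((5/4)*u > 2*x - 13 && x >= u + 13)
Answer: WP = !((5/4)*u > 2*x - 13 && x >= u + 13)


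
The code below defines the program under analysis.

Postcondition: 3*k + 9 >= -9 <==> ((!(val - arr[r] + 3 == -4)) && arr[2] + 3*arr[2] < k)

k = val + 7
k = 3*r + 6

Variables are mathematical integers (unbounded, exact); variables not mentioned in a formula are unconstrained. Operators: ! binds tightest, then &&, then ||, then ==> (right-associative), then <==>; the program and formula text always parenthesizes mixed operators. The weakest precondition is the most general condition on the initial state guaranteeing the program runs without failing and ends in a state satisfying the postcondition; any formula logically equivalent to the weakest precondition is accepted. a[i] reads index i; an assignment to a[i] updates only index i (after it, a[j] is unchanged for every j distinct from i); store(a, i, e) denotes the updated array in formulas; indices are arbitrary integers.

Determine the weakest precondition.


Working backward. After the program, the postcondition 3*k + 9 >= -9 <==> ((!(val - arr[r] + 3 == -4)) && arr[2] + 3*arr[2] < k) must hold; in canonical form it is 3*k >= -18 <==> ((!(val == arr[r] - 7)) && 4*arr[2] < k).
Before k := 3*r + 6: 9*r >= -36 <==> ((!(val == arr[r] - 7)) && 4*arr[2] < 3*r + 6)
Before k := val + 7: 9*r >= -36 <==> ((!(val == arr[r] - 7)) && 4*arr[2] < 3*r + 6)
Answer: WP = 9*r >= -36 <==> ((!(val == arr[r] - 7)) && 4*arr[2] < 3*r + 6)


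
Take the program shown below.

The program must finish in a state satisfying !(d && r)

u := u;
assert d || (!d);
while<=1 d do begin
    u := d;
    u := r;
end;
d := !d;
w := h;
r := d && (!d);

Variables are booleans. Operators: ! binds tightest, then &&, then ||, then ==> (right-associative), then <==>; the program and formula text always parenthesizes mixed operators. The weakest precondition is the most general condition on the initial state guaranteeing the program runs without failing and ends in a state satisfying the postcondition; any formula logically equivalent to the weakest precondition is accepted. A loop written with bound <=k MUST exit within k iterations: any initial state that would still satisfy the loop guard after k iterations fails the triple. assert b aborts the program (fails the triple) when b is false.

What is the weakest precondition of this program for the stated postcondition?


Working backward. After the program, !(d && r) must hold.
Before r := d && (!d): true
Before w := h: true
Before d := !d: true
Before the loop (bound <=1), unroll the exhaustion recursion (WP_0 = exit-now case; WP_j = one more guarded iteration, up to j = 1):
  WP_0: !d
  WP_1: d ==> (!d)
So before the loop: d ==> (!d)
Before assert d || (!d): d ==> (!d)
Before u := u: d ==> (!d)
Answer: WP = d ==> (!d)


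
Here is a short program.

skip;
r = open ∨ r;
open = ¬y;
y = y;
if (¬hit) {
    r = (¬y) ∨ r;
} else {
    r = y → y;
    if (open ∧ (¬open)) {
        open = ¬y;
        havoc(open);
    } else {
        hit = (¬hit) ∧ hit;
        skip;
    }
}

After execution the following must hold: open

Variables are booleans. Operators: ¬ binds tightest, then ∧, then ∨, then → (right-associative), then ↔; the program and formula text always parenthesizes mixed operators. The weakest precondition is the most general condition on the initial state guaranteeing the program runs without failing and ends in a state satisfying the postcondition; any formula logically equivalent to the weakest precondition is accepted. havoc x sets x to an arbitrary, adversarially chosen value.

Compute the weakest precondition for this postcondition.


Working backward. After the program, open must hold.
Then branch requires open; else branch requires open.
Before the if: ((¬hit) → open) ∧ (hit → open)
Before y := y: ((¬hit) → open) ∧ (hit → open)
Before open := ¬y: ((¬hit) → (¬y)) ∧ (hit → (¬y))
Before r := open ∨ r: ((¬hit) → (¬y)) ∧ (hit → (¬y))
Before skip: ((¬hit) → (¬y)) ∧ (hit → (¬y))
Answer: WP = ((¬hit) → (¬y)) ∧ (hit → (¬y))


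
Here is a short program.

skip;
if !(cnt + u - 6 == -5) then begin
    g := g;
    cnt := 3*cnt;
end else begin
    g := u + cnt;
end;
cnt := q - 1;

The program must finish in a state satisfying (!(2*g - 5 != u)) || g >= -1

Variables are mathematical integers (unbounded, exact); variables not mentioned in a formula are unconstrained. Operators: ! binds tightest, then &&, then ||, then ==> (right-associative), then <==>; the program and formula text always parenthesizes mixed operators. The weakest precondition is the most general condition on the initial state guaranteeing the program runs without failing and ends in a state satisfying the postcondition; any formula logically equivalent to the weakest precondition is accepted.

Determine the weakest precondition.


Working backward. After the program, the postcondition (!(2*g - 5 != u)) || g >= -1 must hold; in canonical form it is (!(2*g != u + 5)) || g >= -1.
Before cnt := q - 1: (!(2*g != u + 5)) || g >= -1
Then branch requires (!(2*g != u + 5)) || g >= -1; else branch requires (!(2*cnt + u != 5)) || cnt + u >= -1.
Before the if: ((!(cnt + u == 1)) ==> ((!(2*g != u + 5)) || g >= -1)) && (cnt + u == 1 ==> ((!(2*cnt + u != 5)) || cnt + u >= -1))
Before skip: ((!(cnt + u == 1)) ==> ((!(2*g != u + 5)) || g >= -1)) && (cnt + u == 1 ==> ((!(2*cnt + u != 5)) || cnt + u >= -1))
Answer: WP = ((!(cnt + u == 1)) ==> ((!(2*g != u + 5)) || g >= -1)) && (cnt + u == 1 ==> ((!(2*cnt + u != 5)) || cnt + u >= -1))


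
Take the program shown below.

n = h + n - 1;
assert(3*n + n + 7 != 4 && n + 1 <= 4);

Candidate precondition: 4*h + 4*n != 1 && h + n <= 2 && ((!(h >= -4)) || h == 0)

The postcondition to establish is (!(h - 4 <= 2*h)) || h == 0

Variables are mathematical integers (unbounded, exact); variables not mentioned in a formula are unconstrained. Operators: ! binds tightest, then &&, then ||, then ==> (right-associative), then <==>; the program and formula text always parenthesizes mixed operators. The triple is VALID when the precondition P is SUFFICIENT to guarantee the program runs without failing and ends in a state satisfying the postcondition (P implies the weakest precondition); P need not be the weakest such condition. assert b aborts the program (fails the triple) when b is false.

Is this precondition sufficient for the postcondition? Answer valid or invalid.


Working backward. After the program, the postcondition (!(h - 4 <= 2*h)) || h == 0 must hold; in canonical form it is (!(h >= -4)) || h == 0.
Before assert 3*n + n + 7 != 4 && n + 1 <= 4: 4*n != -3 && n <= 3 && ((!(h >= -4)) || h == 0)
Before n := h + n - 1: 4*h + 4*n != 1 && h + n <= 4 && ((!(h >= -4)) || h == 0)
The weakest precondition is 4*h + 4*n != 1 && h + n <= 4 && ((!(h >= -4)) || h == 0).
Check whether 4*h + 4*n != 1 && h + n <= 2 && ((!(h >= -4)) || h == 0) implies it.
Every state satisfying the precondition satisfies the weakest precondition: the implication holds.
Answer: valid


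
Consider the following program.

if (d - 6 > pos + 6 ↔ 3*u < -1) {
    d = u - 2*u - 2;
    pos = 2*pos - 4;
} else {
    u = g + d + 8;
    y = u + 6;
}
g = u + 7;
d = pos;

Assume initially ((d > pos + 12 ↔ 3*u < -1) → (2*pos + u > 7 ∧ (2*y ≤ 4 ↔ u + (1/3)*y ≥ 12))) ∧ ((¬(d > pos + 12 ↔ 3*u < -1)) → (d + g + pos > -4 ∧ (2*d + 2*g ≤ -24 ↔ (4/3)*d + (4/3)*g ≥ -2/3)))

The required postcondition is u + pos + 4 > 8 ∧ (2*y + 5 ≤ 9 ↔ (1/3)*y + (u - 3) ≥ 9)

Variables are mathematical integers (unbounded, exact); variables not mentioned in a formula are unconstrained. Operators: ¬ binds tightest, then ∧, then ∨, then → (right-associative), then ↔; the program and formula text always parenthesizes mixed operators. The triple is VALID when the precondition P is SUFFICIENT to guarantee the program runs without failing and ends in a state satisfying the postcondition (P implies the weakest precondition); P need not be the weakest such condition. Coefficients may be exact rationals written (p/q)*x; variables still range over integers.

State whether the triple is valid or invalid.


Working backward. After the program, the postcondition u + pos + 4 > 8 ∧ (2*y + 5 ≤ 9 ↔ (1/3)*y + (u - 3) ≥ 9) must hold; in canonical form it is pos + u > 4 ∧ (2*y ≤ 4 ↔ u + (1/3)*y ≥ 12).
Before d := pos: pos + u > 4 ∧ (2*y ≤ 4 ↔ u + (1/3)*y ≥ 12)
Before g := u + 7: pos + u > 4 ∧ (2*y ≤ 4 ↔ u + (1/3)*y ≥ 12)
Then branch requires 2*pos + u > 8 ∧ (2*y ≤ 4 ↔ u + (1/3)*y ≥ 12); else branch requires d + g + pos > -4 ∧ (2*d + 2*g ≤ -24 ↔ (4/3)*d + (4/3)*g ≥ -2/3).
Before the if: ((d > pos + 12 ↔ 3*u < -1) → (2*pos + u > 8 ∧ (2*y ≤ 4 ↔ u + (1/3)*y ≥ 12))) ∧ ((¬(d > pos + 12 ↔ 3*u < -1)) → (d + g + pos > -4 ∧ (2*d + 2*g ≤ -24 ↔ (4/3)*d + (4/3)*g ≥ -2/3)))
The weakest precondition is ((d > pos + 12 ↔ 3*u < -1) → (2*pos + u > 8 ∧ (2*y ≤ 4 ↔ u + (1/3)*y ≥ 12))) ∧ ((¬(d > pos + 12 ↔ 3*u < -1)) → (d + g + pos > -4 ∧ (2*d + 2*g ≤ -24 ↔ (4/3)*d + (4/3)*g ≥ -2/3))).
Check whether ((d > pos + 12 ↔ 3*u < -1) → (2*pos + u > 7 ∧ (2*y ≤ 4 ↔ u + (1/3)*y ≥ 12))) ∧ ((¬(d > pos + 12 ↔ 3*u < -1)) → (d + g + pos > -4 ∧ (2*d + 2*g ≤ -24 ↔ (4/3)*d + (4/3)*g ≥ -2/3))) implies it.
Countermodel: at the initial state d = 16, g = 0, pos = 4, u = 0, y = 3, the precondition holds but the weakest precondition fails.
Answer: invalid


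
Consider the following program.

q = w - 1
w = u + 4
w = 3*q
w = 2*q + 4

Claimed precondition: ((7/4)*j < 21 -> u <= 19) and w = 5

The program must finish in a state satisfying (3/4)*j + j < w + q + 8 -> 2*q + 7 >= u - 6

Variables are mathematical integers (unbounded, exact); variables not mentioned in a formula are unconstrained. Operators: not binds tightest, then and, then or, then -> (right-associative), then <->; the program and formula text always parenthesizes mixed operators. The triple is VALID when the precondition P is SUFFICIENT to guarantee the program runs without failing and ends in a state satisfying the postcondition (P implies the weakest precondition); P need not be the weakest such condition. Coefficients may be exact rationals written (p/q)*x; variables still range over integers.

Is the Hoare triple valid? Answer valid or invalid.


Working backward. After the program, the postcondition (3/4)*j + j < w + q + 8 -> 2*q + 7 >= u - 6 must hold; in canonical form it is (7/4)*j < q + w + 8 -> 2*q >= u - 13.
Before w := 2*q + 4: (7/4)*j < 3*q + 12 -> 2*q >= u - 13
Before w := 3*q: (7/4)*j < 3*q + 12 -> 2*q >= u - 13
Before w := u + 4: (7/4)*j < 3*q + 12 -> 2*q >= u - 13
Before q := w - 1: (7/4)*j < 3*w + 9 -> 2*w >= u - 11
The weakest precondition is (7/4)*j < 3*w + 9 -> 2*w >= u - 11.
Check whether ((7/4)*j < 21 -> u <= 19) and w = 5 implies it.
Countermodel: at the initial state j = 12, u = 22, w = 5, the precondition holds but the weakest precondition fails.
Answer: invalid


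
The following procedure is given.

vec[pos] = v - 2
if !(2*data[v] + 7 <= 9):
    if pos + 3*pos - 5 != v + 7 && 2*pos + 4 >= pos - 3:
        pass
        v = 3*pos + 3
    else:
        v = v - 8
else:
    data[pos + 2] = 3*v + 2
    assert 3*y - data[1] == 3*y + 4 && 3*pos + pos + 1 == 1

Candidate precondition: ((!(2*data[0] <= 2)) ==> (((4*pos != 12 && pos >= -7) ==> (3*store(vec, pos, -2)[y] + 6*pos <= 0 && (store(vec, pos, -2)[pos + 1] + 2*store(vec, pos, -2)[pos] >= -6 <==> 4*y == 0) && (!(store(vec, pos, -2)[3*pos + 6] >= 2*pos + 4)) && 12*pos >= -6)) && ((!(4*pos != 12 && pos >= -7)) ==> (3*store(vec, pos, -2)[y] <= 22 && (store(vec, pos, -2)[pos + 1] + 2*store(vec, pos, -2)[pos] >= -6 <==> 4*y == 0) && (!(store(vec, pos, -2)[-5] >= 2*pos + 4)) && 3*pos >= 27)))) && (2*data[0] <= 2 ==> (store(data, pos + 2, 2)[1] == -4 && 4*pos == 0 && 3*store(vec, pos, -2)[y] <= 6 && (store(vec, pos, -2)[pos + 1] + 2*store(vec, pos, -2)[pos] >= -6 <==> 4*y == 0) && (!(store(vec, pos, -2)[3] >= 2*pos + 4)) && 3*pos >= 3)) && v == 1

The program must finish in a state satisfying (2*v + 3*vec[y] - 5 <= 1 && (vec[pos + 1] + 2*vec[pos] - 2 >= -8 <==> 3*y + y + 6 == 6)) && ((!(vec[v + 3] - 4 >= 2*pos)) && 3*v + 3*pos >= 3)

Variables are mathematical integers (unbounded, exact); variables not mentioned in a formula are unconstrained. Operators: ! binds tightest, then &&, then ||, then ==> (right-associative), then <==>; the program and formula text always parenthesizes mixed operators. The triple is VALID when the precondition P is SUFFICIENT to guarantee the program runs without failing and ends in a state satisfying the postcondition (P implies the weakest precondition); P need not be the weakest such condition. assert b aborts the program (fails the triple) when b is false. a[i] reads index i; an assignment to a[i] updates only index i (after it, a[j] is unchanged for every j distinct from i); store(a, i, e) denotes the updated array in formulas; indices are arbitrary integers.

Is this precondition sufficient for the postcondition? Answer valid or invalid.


Working backward. After the program, the postcondition (2*v + 3*vec[y] - 5 <= 1 && (vec[pos + 1] + 2*vec[pos] - 2 >= -8 <==> 3*y + y + 6 == 6)) && ((!(vec[v + 3] - 4 >= 2*pos)) && 3*v + 3*pos >= 3) must hold; in canonical form it is 3*vec[y] + 2*v <= 6 && (vec[pos + 1] + 2*vec[pos] >= -6 <==> 4*y == 0) && (!(vec[v + 3] >= 2*pos + 4)) && 3*pos + 3*v >= 3.
Then branch requires ((4*pos != v + 12 && pos >= -7) ==> (3*vec[y] + 6*pos <= 0 && (vec[pos + 1] + 2*vec[pos] >= -6 <==> 4*y == 0) && (!(vec[3*pos + 6] >= 2*pos + 4)) && 12*pos >= -6)) && ((!(4*pos != v + 12 && pos >= -7)) ==> (3*vec[y] + 2*v <= 22 && (vec[pos + 1] + 2*vec[pos] >= -6 <==> 4*y == 0) && (!(vec[v - 5] >= 2*pos + 4)) && 3*pos + 3*v >= 27)); else branch requires store(data, pos + 2, 3*v + 2)[1] == -4 && 4*pos == 0 && 3*vec[y] + 2*v <= 6 && (vec[pos + 1] + 2*vec[pos] >= -6 <==> 4*y == 0) && (!(vec[v + 3] >= 2*pos + 4)) && 3*pos + 3*v >= 3.
Before the if: ((!(2*data[v] <= 2)) ==> (((4*pos != v + 12 && pos >= -7) ==> (3*vec[y] + 6*pos <= 0 && (vec[pos + 1] + 2*vec[pos] >= -6 <==> 4*y == 0) && (!(vec[3*pos + 6] >= 2*pos + 4)) && 12*pos >= -6)) && ((!(4*pos != v + 12 && pos >= -7)) ==> (3*vec[y] + 2*v <= 22 && (vec[pos + 1] + 2*vec[pos] >= -6 <==> 4*y == 0) && (!(vec[v - 5] >= 2*pos + 4)) && 3*pos + 3*v >= 27)))) && (2*data[v] <= 2 ==> (store(data, pos + 2, 3*v + 2)[1] == -4 && 4*pos == 0 && 3*vec[y] + 2*v <= 6 && (vec[pos + 1] + 2*vec[pos] >= -6 <==> 4*y == 0) && (!(vec[v + 3] >= 2*pos + 4)) && 3*pos + 3*v >= 3))
Before vec[pos] := v - 2: ((!(2*data[v] <= 2)) ==> (((4*pos != v + 12 && pos >= -7) ==> (3*store(vec, pos, v - 2)[y] + 6*pos <= 0 && (store(vec, pos, v - 2)[pos + 1] + 2*store(vec, pos, v - 2)[pos] >= -6 <==> 4*y == 0) && (!(store(vec, pos, v - 2)[3*pos + 6] >= 2*pos + 4)) && 12*pos >= -6)) && ((!(4*pos != v + 12 && pos >= -7)) ==> (3*store(vec, pos, v - 2)[y] + 2*v <= 22 && (store(vec, pos, v - 2)[pos + 1] + 2*store(vec, pos, v - 2)[pos] >= -6 <==> 4*y == 0) && (!(store(vec, pos, v - 2)[v - 5] >= 2*pos + 4)) && 3*pos + 3*v >= 27)))) && (2*data[v] <= 2 ==> (store(data, pos + 2, 3*v + 2)[1] == -4 && 4*pos == 0 && 3*store(vec, pos, v - 2)[y] + 2*v <= 6 && (store(vec, pos, v - 2)[pos + 1] + 2*store(vec, pos, v - 2)[pos] >= -6 <==> 4*y == 0) && (!(store(vec, pos, v - 2)[v + 3] >= 2*pos + 4)) && 3*pos + 3*v >= 3))
The weakest precondition is ((!(2*data[v] <= 2)) ==> (((4*pos != v + 12 && pos >= -7) ==> (3*store(vec, pos, v - 2)[y] + 6*pos <= 0 && (store(vec, pos, v - 2)[pos + 1] + 2*store(vec, pos, v - 2)[pos] >= -6 <==> 4*y == 0) && (!(store(vec, pos, v - 2)[3*pos + 6] >= 2*pos + 4)) && 12*pos >= -6)) && ((!(4*pos != v + 12 && pos >= -7)) ==> (3*store(vec, pos, v - 2)[y] + 2*v <= 22 && (store(vec, pos, v - 2)[pos + 1] + 2*store(vec, pos, v - 2)[pos] >= -6 <==> 4*y == 0) && (!(store(vec, pos, v - 2)[v - 5] >= 2*pos + 4)) && 3*pos + 3*v >= 27)))) && (2*data[v] <= 2 ==> (store(data, pos + 2, 3*v + 2)[1] == -4 && 4*pos == 0 && 3*store(vec, pos, v - 2)[y] + 2*v <= 6 && (store(vec, pos, v - 2)[pos + 1] + 2*store(vec, pos, v - 2)[pos] >= -6 <==> 4*y == 0) && (!(store(vec, pos, v - 2)[v + 3] >= 2*pos + 4)) && 3*pos + 3*v >= 3)).
Check whether ((!(2*data[0] <= 2)) ==> (((4*pos != 12 && pos >= -7) ==> (3*store(vec, pos, -2)[y] + 6*pos <= 0 && (store(vec, pos, -2)[pos + 1] + 2*store(vec, pos, -2)[pos] >= -6 <==> 4*y == 0) && (!(store(vec, pos, -2)[3*pos + 6] >= 2*pos + 4)) && 12*pos >= -6)) && ((!(4*pos != 12 && pos >= -7)) ==> (3*store(vec, pos, -2)[y] <= 22 && (store(vec, pos, -2)[pos + 1] + 2*store(vec, pos, -2)[pos] >= -6 <==> 4*y == 0) && (!(store(vec, pos, -2)[-5] >= 2*pos + 4)) && 3*pos >= 27)))) && (2*data[0] <= 2 ==> (store(data, pos + 2, 2)[1] == -4 && 4*pos == 0 && 3*store(vec, pos, -2)[y] <= 6 && (store(vec, pos, -2)[pos + 1] + 2*store(vec, pos, -2)[pos] >= -6 <==> 4*y == 0) && (!(store(vec, pos, -2)[3] >= 2*pos + 4)) && 3*pos >= 3)) && v == 1 implies it.
Countermodel: at the initial state data = {[-5] = 14, [-4] = 14, [0] = 2, [1] = -5, [3] = 14, [4] = 14, [5] = 14, [6] = 14, [9] = 14, [18] = 14, elsewhere 14}, pos = 4, v = 1, vec = {[-5] = 7, [-4] = 7, [0] = 7, [1] = 7, [3] = 7, [4] = 7, [5] = -3, [6] = 7, [9] = -8, [18] = -11794, elsewhere 7}, y = 9, the precondition holds but the weakest precondition fails.
Answer: invalid


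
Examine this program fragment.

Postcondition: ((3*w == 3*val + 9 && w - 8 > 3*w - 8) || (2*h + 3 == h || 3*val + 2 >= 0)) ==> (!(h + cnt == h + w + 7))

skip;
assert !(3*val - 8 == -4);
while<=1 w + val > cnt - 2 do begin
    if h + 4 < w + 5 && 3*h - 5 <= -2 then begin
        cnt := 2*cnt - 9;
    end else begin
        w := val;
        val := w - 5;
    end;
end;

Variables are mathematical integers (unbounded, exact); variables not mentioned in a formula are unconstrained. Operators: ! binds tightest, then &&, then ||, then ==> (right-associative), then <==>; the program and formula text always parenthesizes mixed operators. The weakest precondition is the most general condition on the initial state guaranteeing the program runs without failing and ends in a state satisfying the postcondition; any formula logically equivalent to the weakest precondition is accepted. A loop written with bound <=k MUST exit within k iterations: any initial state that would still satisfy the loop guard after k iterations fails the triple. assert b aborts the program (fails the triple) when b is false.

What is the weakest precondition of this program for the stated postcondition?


Working backward. After the program, the postcondition ((3*w == 3*val + 9 && w - 8 > 3*w - 8) || (2*h + 3 == h || 3*val + 2 >= 0)) ==> (!(h + cnt == h + w + 7)) must hold; in canonical form it is ((3*w == 3*val + 9 && 2*w < 0) || h == -3 || 3*val >= -2) ==> (!(cnt == w + 7)).
Before the loop (bound <=1), unroll the exhaustion recursion (WP_0 = exit-now case; WP_j = one more guarded iteration, up to j = 1):
  WP_0: (!(val + w > cnt - 2)) && (((3*w == 3*val + 9 && 2*w < 0) || h == -3 || 3*val >= -2) ==> (!(cnt == w + 7)))
  WP_1: (val + w > cnt - 2 ==> (((h < w + 1 && 3*h <= 3) ==> ((!(val + w > 2*cnt - 11)) && (((3*w == 3*val + 9 && 2*w < 0) || h == -3 || 3*val >= -2) ==> (!(2*cnt == w + 16))))) && ((!(h < w + 1 && 3*h <= 3)) ==> ((!(2*val > cnt + 3)) && ((h == -3 || 3*val >= 13) ==> (!(cnt == val + 7))))))) && ((!(val + w > cnt - 2)) ==> (((3*w == 3*val + 9 && 2*w < 0) || h == -3 || 3*val >= -2) ==> (!(cnt == w + 7))))
So before the loop: (val + w > cnt - 2 ==> (((h < w + 1 && 3*h <= 3) ==> ((!(val + w > 2*cnt - 11)) && (((3*w == 3*val + 9 && 2*w < 0) || h == -3 || 3*val >= -2) ==> (!(2*cnt == w + 16))))) && ((!(h < w + 1 && 3*h <= 3)) ==> ((!(2*val > cnt + 3)) && ((h == -3 || 3*val >= 13) ==> (!(cnt == val + 7))))))) && ((!(val + w > cnt - 2)) ==> (((3*w == 3*val + 9 && 2*w < 0) || h == -3 || 3*val >= -2) ==> (!(cnt == w + 7))))
Before assert !(3*val - 8 == -4): (!(3*val == 4)) && (val + w > cnt - 2 ==> (((h < w + 1 && 3*h <= 3) ==> ((!(val + w > 2*cnt - 11)) && (((3*w == 3*val + 9 && 2*w < 0) || h == -3 || 3*val >= -2) ==> (!(2*cnt == w + 16))))) && ((!(h < w + 1 && 3*h <= 3)) ==> ((!(2*val > cnt + 3)) && ((h == -3 || 3*val >= 13) ==> (!(cnt == val + 7))))))) && ((!(val + w > cnt - 2)) ==> (((3*w == 3*val + 9 && 2*w < 0) || h == -3 || 3*val >= -2) ==> (!(cnt == w + 7))))
Before skip: (!(3*val == 4)) && (val + w > cnt - 2 ==> (((h < w + 1 && 3*h <= 3) ==> ((!(val + w > 2*cnt - 11)) && (((3*w == 3*val + 9 && 2*w < 0) || h == -3 || 3*val >= -2) ==> (!(2*cnt == w + 16))))) && ((!(h < w + 1 && 3*h <= 3)) ==> ((!(2*val > cnt + 3)) && ((h == -3 || 3*val >= 13) ==> (!(cnt == val + 7))))))) && ((!(val + w > cnt - 2)) ==> (((3*w == 3*val + 9 && 2*w < 0) || h == -3 || 3*val >= -2) ==> (!(cnt == w + 7))))
Answer: WP = (!(3*val == 4)) && (val + w > cnt - 2 ==> (((h < w + 1 && 3*h <= 3) ==> ((!(val + w > 2*cnt - 11)) && (((3*w == 3*val + 9 && 2*w < 0) || h == -3 || 3*val >= -2) ==> (!(2*cnt == w + 16))))) && ((!(h < w + 1 && 3*h <= 3)) ==> ((!(2*val > cnt + 3)) && ((h == -3 || 3*val >= 13) ==> (!(cnt == val + 7))))))) && ((!(val + w > cnt - 2)) ==> (((3*w == 3*val + 9 && 2*w < 0) || h == -3 || 3*val >= -2) ==> (!(cnt == w + 7))))


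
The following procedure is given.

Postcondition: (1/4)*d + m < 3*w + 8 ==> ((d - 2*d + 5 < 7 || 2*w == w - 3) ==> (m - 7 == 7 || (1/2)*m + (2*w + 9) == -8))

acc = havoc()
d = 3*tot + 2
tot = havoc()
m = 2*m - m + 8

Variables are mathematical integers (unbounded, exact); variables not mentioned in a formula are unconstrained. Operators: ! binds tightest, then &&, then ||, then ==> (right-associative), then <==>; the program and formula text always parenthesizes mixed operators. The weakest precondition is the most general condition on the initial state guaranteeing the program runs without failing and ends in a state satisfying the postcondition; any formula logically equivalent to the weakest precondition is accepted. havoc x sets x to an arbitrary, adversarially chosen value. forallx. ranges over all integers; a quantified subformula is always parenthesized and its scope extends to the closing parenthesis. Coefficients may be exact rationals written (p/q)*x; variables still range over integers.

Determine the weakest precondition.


Working backward. After the program, the postcondition (1/4)*d + m < 3*w + 8 ==> ((d - 2*d + 5 < 7 || 2*w == w - 3) ==> (m - 7 == 7 || (1/2)*m + (2*w + 9) == -8)) must hold; in canonical form it is (1/4)*d + m < 3*w + 8 ==> ((d > -2 || w == -3) ==> (m == 14 || (1/2)*m + 2*w == -17)).
Before m := 2*m - m + 8: (1/4)*d + m < 3*w ==> ((d > -2 || w == -3) ==> (m == 6 || (1/2)*m + 2*w == -21))
Before havoc tot: (1/4)*d + m < 3*w ==> ((d > -2 || w == -3) ==> (m == 6 || (1/2)*m + 2*w == -21))
Before d := 3*tot + 2: m + (3/4)*tot < 3*w - 1/2 ==> ((3*tot > -4 || w == -3) ==> (m == 6 || (1/2)*m + 2*w == -21))
Before havoc acc: m + (3/4)*tot < 3*w - 1/2 ==> ((3*tot > -4 || w == -3) ==> (m == 6 || (1/2)*m + 2*w == -21))
Answer: WP = m + (3/4)*tot < 3*w - 1/2 ==> ((3*tot > -4 || w == -3) ==> (m == 6 || (1/2)*m + 2*w == -21))


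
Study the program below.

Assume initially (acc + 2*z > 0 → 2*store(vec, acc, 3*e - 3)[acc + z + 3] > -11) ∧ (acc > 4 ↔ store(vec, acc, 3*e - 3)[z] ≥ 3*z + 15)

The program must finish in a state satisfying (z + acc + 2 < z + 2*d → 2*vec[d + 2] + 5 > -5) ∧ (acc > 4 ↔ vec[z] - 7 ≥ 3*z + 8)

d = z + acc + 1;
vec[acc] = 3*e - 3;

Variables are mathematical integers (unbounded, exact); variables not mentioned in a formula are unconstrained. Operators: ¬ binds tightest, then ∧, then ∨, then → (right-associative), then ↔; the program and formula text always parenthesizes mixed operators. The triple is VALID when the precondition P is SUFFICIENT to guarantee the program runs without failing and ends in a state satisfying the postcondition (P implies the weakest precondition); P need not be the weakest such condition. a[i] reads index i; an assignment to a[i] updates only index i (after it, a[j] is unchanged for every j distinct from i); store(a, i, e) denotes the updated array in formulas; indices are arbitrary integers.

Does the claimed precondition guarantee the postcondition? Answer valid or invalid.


Working backward. After the program, the postcondition (z + acc + 2 < z + 2*d → 2*vec[d + 2] + 5 > -5) ∧ (acc > 4 ↔ vec[z] - 7 ≥ 3*z + 8) must hold; in canonical form it is (acc < 2*d - 2 → 2*vec[d + 2] > -10) ∧ (acc > 4 ↔ vec[z] ≥ 3*z + 15).
Before vec[acc] := 3*e - 3: (acc < 2*d - 2 → 2*store(vec, acc, 3*e - 3)[d + 2] > -10) ∧ (acc > 4 ↔ store(vec, acc, 3*e - 3)[z] ≥ 3*z + 15)
Before d := z + acc + 1: (acc + 2*z > 0 → 2*store(vec, acc, 3*e - 3)[acc + z + 3] > -10) ∧ (acc > 4 ↔ store(vec, acc, 3*e - 3)[z] ≥ 3*z + 15)
The weakest precondition is (acc + 2*z > 0 → 2*store(vec, acc, 3*e - 3)[acc + z + 3] > -10) ∧ (acc > 4 ↔ store(vec, acc, 3*e - 3)[z] ≥ 3*z + 15).
Check whether (acc + 2*z > 0 → 2*store(vec, acc, 3*e - 3)[acc + z + 3] > -11) ∧ (acc > 4 ↔ store(vec, acc, 3*e - 3)[z] ≥ 3*z + 15) implies it.
Countermodel: at the initial state acc = 1, e = 0, vec = {[0] = -15521, [1] = 2, [4] = -5, elsewhere 2}, z = 0, the precondition holds but the weakest precondition fails.
Answer: invalid


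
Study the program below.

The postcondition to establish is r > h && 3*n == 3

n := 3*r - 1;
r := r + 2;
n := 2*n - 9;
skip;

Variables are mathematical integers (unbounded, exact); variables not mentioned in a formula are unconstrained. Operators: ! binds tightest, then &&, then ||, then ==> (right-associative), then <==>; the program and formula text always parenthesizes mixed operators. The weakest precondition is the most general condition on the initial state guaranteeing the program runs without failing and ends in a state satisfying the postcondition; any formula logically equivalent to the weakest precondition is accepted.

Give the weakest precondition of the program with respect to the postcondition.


Working backward. After the program, r > h && 3*n == 3 must hold.
Before skip: r > h && 3*n == 3
Before n := 2*n - 9: r > h && 6*n == 30
Before r := r + 2: r > h - 2 && 6*n == 30
Before n := 3*r - 1: r > h - 2 && 18*r == 36
Answer: WP = r > h - 2 && 18*r == 36


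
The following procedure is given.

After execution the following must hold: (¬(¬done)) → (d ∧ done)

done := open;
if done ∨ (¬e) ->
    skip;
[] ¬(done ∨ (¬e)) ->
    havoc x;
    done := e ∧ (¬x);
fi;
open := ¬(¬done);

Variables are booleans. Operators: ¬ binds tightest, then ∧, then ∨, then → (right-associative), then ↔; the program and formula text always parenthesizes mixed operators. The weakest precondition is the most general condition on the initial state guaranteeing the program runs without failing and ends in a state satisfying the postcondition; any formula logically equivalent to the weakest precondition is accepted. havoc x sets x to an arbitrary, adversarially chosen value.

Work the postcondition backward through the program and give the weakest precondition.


Working backward. After the program, the postcondition (¬(¬done)) → (d ∧ done) must hold; in canonical form it is done → (d ∧ done).
Before open := ¬(¬done): done → (d ∧ done)
Then branch requires done → (d ∧ done); else branch requires e → (d ∧ e).
Before the if: ((done ∨ (¬e)) → (done → (d ∧ done))) ∧ ((¬(done ∨ (¬e))) → (e → (d ∧ e)))
Before done := open: ((open ∨ (¬e)) → (open → (d ∧ open))) ∧ ((¬(open ∨ (¬e))) → (e → (d ∧ e)))
Answer: WP = ((open ∨ (¬e)) → (open → (d ∧ open))) ∧ ((¬(open ∨ (¬e))) → (e → (d ∧ e)))


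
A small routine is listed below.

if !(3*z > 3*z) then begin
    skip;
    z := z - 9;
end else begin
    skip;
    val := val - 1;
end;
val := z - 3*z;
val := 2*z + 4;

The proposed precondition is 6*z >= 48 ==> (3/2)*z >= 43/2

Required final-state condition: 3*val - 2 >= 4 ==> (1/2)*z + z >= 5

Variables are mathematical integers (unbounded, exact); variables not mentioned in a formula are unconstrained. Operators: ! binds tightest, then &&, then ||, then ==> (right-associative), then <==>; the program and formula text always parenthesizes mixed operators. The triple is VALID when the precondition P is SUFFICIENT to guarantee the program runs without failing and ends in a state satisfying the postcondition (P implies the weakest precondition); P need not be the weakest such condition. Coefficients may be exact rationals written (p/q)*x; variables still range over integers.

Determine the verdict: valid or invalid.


Working backward. After the program, the postcondition 3*val - 2 >= 4 ==> (1/2)*z + z >= 5 must hold; in canonical form it is 3*val >= 6 ==> (3/2)*z >= 5.
Before val := 2*z + 4: 6*z >= -6 ==> (3/2)*z >= 5
Before val := z - 3*z: 6*z >= -6 ==> (3/2)*z >= 5
Then branch requires 6*z >= 48 ==> (3/2)*z >= 37/2; else branch requires 6*z >= -6 ==> (3/2)*z >= 5.
Before the if: 6*z >= 48 ==> (3/2)*z >= 37/2
The weakest precondition is 6*z >= 48 ==> (3/2)*z >= 37/2.
Check whether 6*z >= 48 ==> (3/2)*z >= 43/2 implies it.
Every state satisfying the precondition satisfies the weakest precondition: the implication holds.
Answer: valid


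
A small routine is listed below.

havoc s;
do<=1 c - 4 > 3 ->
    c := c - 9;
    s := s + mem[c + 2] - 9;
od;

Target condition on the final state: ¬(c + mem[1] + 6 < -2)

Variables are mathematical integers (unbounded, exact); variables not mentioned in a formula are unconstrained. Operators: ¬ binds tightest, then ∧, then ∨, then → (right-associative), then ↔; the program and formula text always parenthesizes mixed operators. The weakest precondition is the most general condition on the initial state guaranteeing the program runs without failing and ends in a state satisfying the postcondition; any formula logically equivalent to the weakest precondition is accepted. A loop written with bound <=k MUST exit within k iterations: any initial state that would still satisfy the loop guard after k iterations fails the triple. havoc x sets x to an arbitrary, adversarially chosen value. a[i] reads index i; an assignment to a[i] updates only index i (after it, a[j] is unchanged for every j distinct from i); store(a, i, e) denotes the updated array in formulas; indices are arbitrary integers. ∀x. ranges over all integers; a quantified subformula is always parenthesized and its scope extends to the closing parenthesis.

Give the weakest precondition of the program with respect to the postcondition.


Working backward. After the program, the postcondition ¬(c + mem[1] + 6 < -2) must hold; in canonical form it is ¬(mem[1] + c < -8).
Before the loop (bound <=1), unroll the exhaustion recursion (WP_0 = exit-now case; WP_j = one more guarded iteration, up to j = 1):
  WP_0: (¬(c > 7)) ∧ (¬(mem[1] + c < -8))
  WP_1: (c > 7 → ((¬(c > 16)) ∧ (¬(mem[1] + c < 1)))) ∧ ((¬(c > 7)) → (¬(mem[1] + c < -8)))
So before the loop: (c > 7 → ((¬(c > 16)) ∧ (¬(mem[1] + c < 1)))) ∧ ((¬(c > 7)) → (¬(mem[1] + c < -8)))
Before havoc s: (c > 7 → ((¬(c > 16)) ∧ (¬(mem[1] + c < 1)))) ∧ ((¬(c > 7)) → (¬(mem[1] + c < -8)))
Answer: WP = (c > 7 → ((¬(c > 16)) ∧ (¬(mem[1] + c < 1)))) ∧ ((¬(c > 7)) → (¬(mem[1] + c < -8)))


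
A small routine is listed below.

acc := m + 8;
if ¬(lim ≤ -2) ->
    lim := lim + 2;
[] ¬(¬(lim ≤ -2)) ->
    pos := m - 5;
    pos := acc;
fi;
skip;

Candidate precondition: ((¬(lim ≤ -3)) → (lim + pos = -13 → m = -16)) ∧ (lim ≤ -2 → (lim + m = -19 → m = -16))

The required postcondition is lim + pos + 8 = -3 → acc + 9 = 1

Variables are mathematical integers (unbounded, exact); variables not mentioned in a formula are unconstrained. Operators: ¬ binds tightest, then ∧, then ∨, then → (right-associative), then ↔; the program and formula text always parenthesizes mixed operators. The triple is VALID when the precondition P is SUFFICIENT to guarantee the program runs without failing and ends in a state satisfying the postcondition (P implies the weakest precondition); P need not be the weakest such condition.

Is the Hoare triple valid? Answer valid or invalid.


Working backward. After the program, the postcondition lim + pos + 8 = -3 → acc + 9 = 1 must hold; in canonical form it is lim + pos = -11 → acc = -8.
Before skip: lim + pos = -11 → acc = -8
Then branch requires lim + pos = -13 → acc = -8; else branch requires acc + lim = -11 → acc = -8.
Before the if: ((¬(lim ≤ -2)) → (lim + pos = -13 → acc = -8)) ∧ (lim ≤ -2 → (acc + lim = -11 → acc = -8))
Before acc := m + 8: ((¬(lim ≤ -2)) → (lim + pos = -13 → m = -16)) ∧ (lim ≤ -2 → (lim + m = -19 → m = -16))
The weakest precondition is ((¬(lim ≤ -2)) → (lim + pos = -13 → m = -16)) ∧ (lim ≤ -2 → (lim + m = -19 → m = -16)).
Check whether ((¬(lim ≤ -3)) → (lim + pos = -13 → m = -16)) ∧ (lim ≤ -2 → (lim + m = -19 → m = -16)) implies it.
Every state satisfying the precondition satisfies the weakest precondition: the implication holds.
Answer: valid


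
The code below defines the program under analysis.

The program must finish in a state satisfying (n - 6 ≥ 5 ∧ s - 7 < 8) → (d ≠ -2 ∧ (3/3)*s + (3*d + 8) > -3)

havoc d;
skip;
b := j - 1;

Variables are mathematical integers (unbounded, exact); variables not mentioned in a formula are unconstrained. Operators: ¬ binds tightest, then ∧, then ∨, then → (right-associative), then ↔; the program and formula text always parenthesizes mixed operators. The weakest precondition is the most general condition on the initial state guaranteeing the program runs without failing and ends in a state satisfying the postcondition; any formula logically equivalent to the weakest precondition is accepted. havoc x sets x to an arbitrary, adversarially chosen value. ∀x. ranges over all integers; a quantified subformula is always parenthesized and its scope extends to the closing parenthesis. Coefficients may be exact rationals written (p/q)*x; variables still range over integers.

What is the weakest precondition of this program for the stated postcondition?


Working backward. After the program, the postcondition (n - 6 ≥ 5 ∧ s - 7 < 8) → (d ≠ -2 ∧ (3/3)*s + (3*d + 8) > -3) must hold; in canonical form it is (n ≥ 11 ∧ s < 15) → (d ≠ -2 ∧ 3*d + s > -11).
Before b := j - 1: (n ≥ 11 ∧ s < 15) → (d ≠ -2 ∧ 3*d + s > -11)
Before skip: (n ≥ 11 ∧ s < 15) → (d ≠ -2 ∧ 3*d + s > -11)
Before havoc d: ∀d_1. ((n ≥ 11 ∧ s < 15) → (d_1 ≠ -2 ∧ 3*d_1 + s > -11))
Answer: WP = ∀d_1. ((n ≥ 11 ∧ s < 15) → (d_1 ≠ -2 ∧ 3*d_1 + s > -11))
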